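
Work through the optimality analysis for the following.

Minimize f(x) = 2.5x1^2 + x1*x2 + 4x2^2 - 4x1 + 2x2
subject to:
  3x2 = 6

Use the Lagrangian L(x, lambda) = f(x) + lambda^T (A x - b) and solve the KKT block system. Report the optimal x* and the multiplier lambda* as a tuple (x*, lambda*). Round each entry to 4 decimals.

Form the Lagrangian:
  L(x, lambda) = (1/2) x^T Q x + c^T x + lambda^T (A x - b)
Stationarity (grad_x L = 0): Q x + c + A^T lambda = 0.
Primal feasibility: A x = b.

This gives the KKT block system:
  [ Q   A^T ] [ x     ]   [-c ]
  [ A    0  ] [ lambda ] = [ b ]

Solving the linear system:
  x*      = (0.4, 2)
  lambda* = (-6.1333)
  f(x*)   = 19.6

x* = (0.4, 2), lambda* = (-6.1333)


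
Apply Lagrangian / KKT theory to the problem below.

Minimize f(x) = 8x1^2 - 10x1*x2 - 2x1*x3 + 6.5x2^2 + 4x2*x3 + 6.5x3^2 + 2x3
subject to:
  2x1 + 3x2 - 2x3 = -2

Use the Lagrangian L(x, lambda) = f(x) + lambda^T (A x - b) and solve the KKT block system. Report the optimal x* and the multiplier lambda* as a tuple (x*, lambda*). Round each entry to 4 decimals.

Form the Lagrangian:
  L(x, lambda) = (1/2) x^T Q x + c^T x + lambda^T (A x - b)
Stationarity (grad_x L = 0): Q x + c + A^T lambda = 0.
Primal feasibility: A x = b.

This gives the KKT block system:
  [ Q   A^T ] [ x     ]   [-c ]
  [ A    0  ] [ lambda ] = [ b ]

Solving the linear system:
  x*      = (-0.3427, -0.4222, 0.0241)
  lambda* = (0.6549)
  f(x*)   = 0.679

x* = (-0.3427, -0.4222, 0.0241), lambda* = (0.6549)


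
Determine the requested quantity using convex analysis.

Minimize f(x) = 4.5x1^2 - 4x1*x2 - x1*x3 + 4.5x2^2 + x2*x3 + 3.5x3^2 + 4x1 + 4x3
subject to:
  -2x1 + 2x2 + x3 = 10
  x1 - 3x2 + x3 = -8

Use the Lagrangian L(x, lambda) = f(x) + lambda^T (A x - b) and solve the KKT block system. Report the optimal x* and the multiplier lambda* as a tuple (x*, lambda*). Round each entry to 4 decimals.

Form the Lagrangian:
  L(x, lambda) = (1/2) x^T Q x + c^T x + lambda^T (A x - b)
Stationarity (grad_x L = 0): Q x + c + A^T lambda = 0.
Primal feasibility: A x = b.

This gives the KKT block system:
  [ Q   A^T ] [ x     ]   [-c ]
  [ A    0  ] [ lambda ] = [ b ]

Solving the linear system:
  x*      = (-2.6312, 2.0213, 0.695)
  lambda* = (-13.9929, 0.4752)
  f(x*)   = 67.9929

x* = (-2.6312, 2.0213, 0.695), lambda* = (-13.9929, 0.4752)


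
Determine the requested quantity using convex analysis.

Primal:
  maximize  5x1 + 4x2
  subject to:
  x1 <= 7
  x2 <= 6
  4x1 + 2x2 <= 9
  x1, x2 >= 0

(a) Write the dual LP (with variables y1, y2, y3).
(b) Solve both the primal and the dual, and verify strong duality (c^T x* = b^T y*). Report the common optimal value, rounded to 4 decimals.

The standard primal-dual pair for 'max c^T x s.t. A x <= b, x >= 0' is:
  Dual:  min b^T y  s.t.  A^T y >= c,  y >= 0.

So the dual LP is:
  minimize  7y1 + 6y2 + 9y3
  subject to:
    y1 + 4y3 >= 5
    y2 + 2y3 >= 4
    y1, y2, y3 >= 0

Solving the primal: x* = (0, 4.5).
  primal value c^T x* = 18.
Solving the dual: y* = (0, 0, 2).
  dual value b^T y* = 18.
Strong duality: c^T x* = b^T y*. Confirmed.

18


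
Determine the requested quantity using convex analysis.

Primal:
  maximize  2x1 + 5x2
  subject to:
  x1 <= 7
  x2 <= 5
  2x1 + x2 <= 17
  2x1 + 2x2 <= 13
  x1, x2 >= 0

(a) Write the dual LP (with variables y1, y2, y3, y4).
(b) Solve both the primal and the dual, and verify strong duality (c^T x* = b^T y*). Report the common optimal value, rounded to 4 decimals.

The standard primal-dual pair for 'max c^T x s.t. A x <= b, x >= 0' is:
  Dual:  min b^T y  s.t.  A^T y >= c,  y >= 0.

So the dual LP is:
  minimize  7y1 + 5y2 + 17y3 + 13y4
  subject to:
    y1 + 2y3 + 2y4 >= 2
    y2 + y3 + 2y4 >= 5
    y1, y2, y3, y4 >= 0

Solving the primal: x* = (1.5, 5).
  primal value c^T x* = 28.
Solving the dual: y* = (0, 3, 0, 1).
  dual value b^T y* = 28.
Strong duality: c^T x* = b^T y*. Confirmed.

28


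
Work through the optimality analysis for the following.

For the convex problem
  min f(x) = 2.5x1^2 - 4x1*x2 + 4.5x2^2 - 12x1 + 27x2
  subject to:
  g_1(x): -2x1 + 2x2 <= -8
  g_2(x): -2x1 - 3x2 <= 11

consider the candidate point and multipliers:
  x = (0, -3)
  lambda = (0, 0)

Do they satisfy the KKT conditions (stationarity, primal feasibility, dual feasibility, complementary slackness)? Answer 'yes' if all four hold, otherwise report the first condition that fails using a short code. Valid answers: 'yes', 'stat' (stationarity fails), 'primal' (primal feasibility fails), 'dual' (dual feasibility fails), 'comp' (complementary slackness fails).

Gradient of f: grad f(x) = Q x + c = (0, 0)
Constraint values g_i(x) = a_i^T x - b_i:
  g_1((0, -3)) = 2
  g_2((0, -3)) = -2
Stationarity residual: grad f(x) + sum_i lambda_i a_i = (0, 0)
  -> stationarity OK
Primal feasibility (all g_i <= 0): FAILS
Dual feasibility (all lambda_i >= 0): OK
Complementary slackness (lambda_i * g_i(x) = 0 for all i): OK

Verdict: the first failing condition is primal_feasibility -> primal.

primal


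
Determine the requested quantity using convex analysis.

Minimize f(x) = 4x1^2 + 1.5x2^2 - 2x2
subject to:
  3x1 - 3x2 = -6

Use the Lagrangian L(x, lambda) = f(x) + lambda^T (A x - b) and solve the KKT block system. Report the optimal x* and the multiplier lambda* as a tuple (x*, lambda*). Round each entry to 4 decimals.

Form the Lagrangian:
  L(x, lambda) = (1/2) x^T Q x + c^T x + lambda^T (A x - b)
Stationarity (grad_x L = 0): Q x + c + A^T lambda = 0.
Primal feasibility: A x = b.

This gives the KKT block system:
  [ Q   A^T ] [ x     ]   [-c ]
  [ A    0  ] [ lambda ] = [ b ]

Solving the linear system:
  x*      = (-0.3636, 1.6364)
  lambda* = (0.9697)
  f(x*)   = 1.2727

x* = (-0.3636, 1.6364), lambda* = (0.9697)


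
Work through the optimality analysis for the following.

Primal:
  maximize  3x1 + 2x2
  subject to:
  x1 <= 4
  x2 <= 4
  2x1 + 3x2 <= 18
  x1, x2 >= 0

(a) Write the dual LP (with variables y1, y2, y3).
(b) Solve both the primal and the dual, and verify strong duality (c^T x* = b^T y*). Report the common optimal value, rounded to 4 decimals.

The standard primal-dual pair for 'max c^T x s.t. A x <= b, x >= 0' is:
  Dual:  min b^T y  s.t.  A^T y >= c,  y >= 0.

So the dual LP is:
  minimize  4y1 + 4y2 + 18y3
  subject to:
    y1 + 2y3 >= 3
    y2 + 3y3 >= 2
    y1, y2, y3 >= 0

Solving the primal: x* = (4, 3.3333).
  primal value c^T x* = 18.6667.
Solving the dual: y* = (1.6667, 0, 0.6667).
  dual value b^T y* = 18.6667.
Strong duality: c^T x* = b^T y*. Confirmed.

18.6667


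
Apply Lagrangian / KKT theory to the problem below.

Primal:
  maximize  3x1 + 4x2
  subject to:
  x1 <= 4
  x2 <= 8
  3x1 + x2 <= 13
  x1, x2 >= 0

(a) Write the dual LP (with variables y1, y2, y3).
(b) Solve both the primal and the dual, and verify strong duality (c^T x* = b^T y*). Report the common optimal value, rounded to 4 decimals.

The standard primal-dual pair for 'max c^T x s.t. A x <= b, x >= 0' is:
  Dual:  min b^T y  s.t.  A^T y >= c,  y >= 0.

So the dual LP is:
  minimize  4y1 + 8y2 + 13y3
  subject to:
    y1 + 3y3 >= 3
    y2 + y3 >= 4
    y1, y2, y3 >= 0

Solving the primal: x* = (1.6667, 8).
  primal value c^T x* = 37.
Solving the dual: y* = (0, 3, 1).
  dual value b^T y* = 37.
Strong duality: c^T x* = b^T y*. Confirmed.

37


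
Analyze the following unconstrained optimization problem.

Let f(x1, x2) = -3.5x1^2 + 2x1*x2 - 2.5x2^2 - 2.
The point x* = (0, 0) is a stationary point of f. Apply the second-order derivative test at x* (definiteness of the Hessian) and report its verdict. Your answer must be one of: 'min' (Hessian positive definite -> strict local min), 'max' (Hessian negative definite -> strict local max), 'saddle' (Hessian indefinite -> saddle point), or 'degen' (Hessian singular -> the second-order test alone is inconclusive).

Compute the Hessian H = grad^2 f:
  H = [[-7, 2], [2, -5]]
Verify stationarity: grad f(x*) = H x* + g = (0, 0).
Eigenvalues of H: -8.2361, -3.7639.
Both eigenvalues < 0, so H is negative definite -> x* is a strict local max.

max


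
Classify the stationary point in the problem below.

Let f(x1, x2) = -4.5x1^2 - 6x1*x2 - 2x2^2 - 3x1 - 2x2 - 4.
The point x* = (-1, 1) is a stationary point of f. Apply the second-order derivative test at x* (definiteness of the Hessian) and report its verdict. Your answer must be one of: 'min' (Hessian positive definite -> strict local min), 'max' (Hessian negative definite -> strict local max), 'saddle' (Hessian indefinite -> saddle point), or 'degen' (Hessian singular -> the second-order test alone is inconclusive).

Compute the Hessian H = grad^2 f:
  H = [[-9, -6], [-6, -4]]
Verify stationarity: grad f(x*) = H x* + g = (0, 0).
Eigenvalues of H: -13, 0.
H has a zero eigenvalue (singular; negative semidefinite but not definite), so H is neither positive definite, negative definite, nor indefinite. The second-order test alone is inconclusive -> degen.
(Indeed, f is constant along the null direction of H through x*, so x* is not a strict local extremum.)

degen


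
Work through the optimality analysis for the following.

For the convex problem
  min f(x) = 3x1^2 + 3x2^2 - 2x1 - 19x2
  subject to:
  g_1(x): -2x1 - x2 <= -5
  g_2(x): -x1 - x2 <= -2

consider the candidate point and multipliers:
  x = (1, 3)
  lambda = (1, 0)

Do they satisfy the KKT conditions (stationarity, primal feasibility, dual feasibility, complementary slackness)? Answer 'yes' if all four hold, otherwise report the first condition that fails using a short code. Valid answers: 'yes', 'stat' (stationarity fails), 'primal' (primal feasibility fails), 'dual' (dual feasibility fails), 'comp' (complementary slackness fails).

Gradient of f: grad f(x) = Q x + c = (4, -1)
Constraint values g_i(x) = a_i^T x - b_i:
  g_1((1, 3)) = 0
  g_2((1, 3)) = -2
Stationarity residual: grad f(x) + sum_i lambda_i a_i = (2, -2)
  -> stationarity FAILS
Primal feasibility (all g_i <= 0): OK
Dual feasibility (all lambda_i >= 0): OK
Complementary slackness (lambda_i * g_i(x) = 0 for all i): OK

Verdict: the first failing condition is stationarity -> stat.

stat


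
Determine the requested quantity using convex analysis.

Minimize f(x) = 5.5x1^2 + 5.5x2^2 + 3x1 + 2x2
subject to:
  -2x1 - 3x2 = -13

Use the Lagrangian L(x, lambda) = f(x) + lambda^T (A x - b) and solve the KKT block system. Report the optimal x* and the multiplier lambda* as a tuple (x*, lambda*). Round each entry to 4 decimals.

Form the Lagrangian:
  L(x, lambda) = (1/2) x^T Q x + c^T x + lambda^T (A x - b)
Stationarity (grad_x L = 0): Q x + c + A^T lambda = 0.
Primal feasibility: A x = b.

This gives the KKT block system:
  [ Q   A^T ] [ x     ]   [-c ]
  [ A    0  ] [ lambda ] = [ b ]

Solving the linear system:
  x*      = (1.8951, 3.0699)
  lambda* = (11.9231)
  f(x*)   = 83.4126

x* = (1.8951, 3.0699), lambda* = (11.9231)


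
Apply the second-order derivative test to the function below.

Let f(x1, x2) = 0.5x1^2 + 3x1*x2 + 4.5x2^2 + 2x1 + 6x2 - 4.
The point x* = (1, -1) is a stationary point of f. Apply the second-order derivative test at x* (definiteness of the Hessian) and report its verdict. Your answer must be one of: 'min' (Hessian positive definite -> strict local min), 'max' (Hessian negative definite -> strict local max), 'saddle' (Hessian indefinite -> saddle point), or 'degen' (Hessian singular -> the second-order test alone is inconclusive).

Compute the Hessian H = grad^2 f:
  H = [[1, 3], [3, 9]]
Verify stationarity: grad f(x*) = H x* + g = (0, 0).
Eigenvalues of H: 0, 10.
H has a zero eigenvalue (singular; positive semidefinite but not definite), so H is neither positive definite, negative definite, nor indefinite. The second-order test alone is inconclusive -> degen.
(Indeed, f is constant along the null direction of H through x*, so x* is not a strict local extremum.)

degen


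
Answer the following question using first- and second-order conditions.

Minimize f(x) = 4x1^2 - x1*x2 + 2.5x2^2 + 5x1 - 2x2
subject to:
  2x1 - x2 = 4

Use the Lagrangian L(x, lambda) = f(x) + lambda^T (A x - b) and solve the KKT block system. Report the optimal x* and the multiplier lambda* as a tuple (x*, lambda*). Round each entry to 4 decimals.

Form the Lagrangian:
  L(x, lambda) = (1/2) x^T Q x + c^T x + lambda^T (A x - b)
Stationarity (grad_x L = 0): Q x + c + A^T lambda = 0.
Primal feasibility: A x = b.

This gives the KKT block system:
  [ Q   A^T ] [ x     ]   [-c ]
  [ A    0  ] [ lambda ] = [ b ]

Solving the linear system:
  x*      = (1.4583, -1.0833)
  lambda* = (-8.875)
  f(x*)   = 22.4792

x* = (1.4583, -1.0833), lambda* = (-8.875)


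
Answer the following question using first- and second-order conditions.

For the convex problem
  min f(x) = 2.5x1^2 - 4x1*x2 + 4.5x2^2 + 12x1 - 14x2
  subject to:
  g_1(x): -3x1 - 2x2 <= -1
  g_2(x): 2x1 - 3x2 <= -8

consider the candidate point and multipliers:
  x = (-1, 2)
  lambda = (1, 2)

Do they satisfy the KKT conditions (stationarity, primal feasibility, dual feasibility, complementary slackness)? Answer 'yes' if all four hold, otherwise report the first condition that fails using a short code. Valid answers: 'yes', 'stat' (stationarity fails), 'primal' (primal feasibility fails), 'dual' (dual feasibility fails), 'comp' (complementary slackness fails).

Gradient of f: grad f(x) = Q x + c = (-1, 8)
Constraint values g_i(x) = a_i^T x - b_i:
  g_1((-1, 2)) = 0
  g_2((-1, 2)) = 0
Stationarity residual: grad f(x) + sum_i lambda_i a_i = (0, 0)
  -> stationarity OK
Primal feasibility (all g_i <= 0): OK
Dual feasibility (all lambda_i >= 0): OK
Complementary slackness (lambda_i * g_i(x) = 0 for all i): OK

Verdict: yes, KKT holds.

yes


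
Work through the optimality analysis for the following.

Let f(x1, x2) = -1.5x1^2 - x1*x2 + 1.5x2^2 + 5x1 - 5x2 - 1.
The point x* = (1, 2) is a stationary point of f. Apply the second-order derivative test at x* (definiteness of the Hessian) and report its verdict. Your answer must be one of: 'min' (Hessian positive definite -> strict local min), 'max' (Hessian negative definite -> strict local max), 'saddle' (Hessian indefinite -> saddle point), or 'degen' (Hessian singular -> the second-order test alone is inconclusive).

Compute the Hessian H = grad^2 f:
  H = [[-3, -1], [-1, 3]]
Verify stationarity: grad f(x*) = H x* + g = (0, 0).
Eigenvalues of H: -3.1623, 3.1623.
Eigenvalues have mixed signs, so H is indefinite -> x* is a saddle point.

saddle


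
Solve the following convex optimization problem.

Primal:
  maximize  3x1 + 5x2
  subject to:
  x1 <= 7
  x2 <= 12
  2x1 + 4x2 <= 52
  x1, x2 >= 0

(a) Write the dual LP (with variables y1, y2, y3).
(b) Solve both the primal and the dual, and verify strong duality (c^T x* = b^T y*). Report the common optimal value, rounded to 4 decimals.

The standard primal-dual pair for 'max c^T x s.t. A x <= b, x >= 0' is:
  Dual:  min b^T y  s.t.  A^T y >= c,  y >= 0.

So the dual LP is:
  minimize  7y1 + 12y2 + 52y3
  subject to:
    y1 + 2y3 >= 3
    y2 + 4y3 >= 5
    y1, y2, y3 >= 0

Solving the primal: x* = (7, 9.5).
  primal value c^T x* = 68.5.
Solving the dual: y* = (0.5, 0, 1.25).
  dual value b^T y* = 68.5.
Strong duality: c^T x* = b^T y*. Confirmed.

68.5


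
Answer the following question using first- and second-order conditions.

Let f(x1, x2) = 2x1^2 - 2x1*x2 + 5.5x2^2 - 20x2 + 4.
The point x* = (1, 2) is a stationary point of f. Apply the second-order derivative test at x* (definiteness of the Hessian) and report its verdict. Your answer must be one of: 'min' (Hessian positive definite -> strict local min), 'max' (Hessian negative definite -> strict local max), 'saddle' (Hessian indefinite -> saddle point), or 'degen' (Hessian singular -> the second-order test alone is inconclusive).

Compute the Hessian H = grad^2 f:
  H = [[4, -2], [-2, 11]]
Verify stationarity: grad f(x*) = H x* + g = (0, 0).
Eigenvalues of H: 3.4689, 11.5311.
Both eigenvalues > 0, so H is positive definite -> x* is a strict local min.

min


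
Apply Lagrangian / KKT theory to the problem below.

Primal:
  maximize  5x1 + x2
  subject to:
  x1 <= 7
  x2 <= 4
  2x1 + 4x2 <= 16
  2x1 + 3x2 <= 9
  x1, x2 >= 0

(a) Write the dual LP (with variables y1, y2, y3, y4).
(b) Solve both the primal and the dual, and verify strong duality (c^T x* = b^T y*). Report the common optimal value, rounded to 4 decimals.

The standard primal-dual pair for 'max c^T x s.t. A x <= b, x >= 0' is:
  Dual:  min b^T y  s.t.  A^T y >= c,  y >= 0.

So the dual LP is:
  minimize  7y1 + 4y2 + 16y3 + 9y4
  subject to:
    y1 + 2y3 + 2y4 >= 5
    y2 + 4y3 + 3y4 >= 1
    y1, y2, y3, y4 >= 0

Solving the primal: x* = (4.5, 0).
  primal value c^T x* = 22.5.
Solving the dual: y* = (0, 0, 0, 2.5).
  dual value b^T y* = 22.5.
Strong duality: c^T x* = b^T y*. Confirmed.

22.5


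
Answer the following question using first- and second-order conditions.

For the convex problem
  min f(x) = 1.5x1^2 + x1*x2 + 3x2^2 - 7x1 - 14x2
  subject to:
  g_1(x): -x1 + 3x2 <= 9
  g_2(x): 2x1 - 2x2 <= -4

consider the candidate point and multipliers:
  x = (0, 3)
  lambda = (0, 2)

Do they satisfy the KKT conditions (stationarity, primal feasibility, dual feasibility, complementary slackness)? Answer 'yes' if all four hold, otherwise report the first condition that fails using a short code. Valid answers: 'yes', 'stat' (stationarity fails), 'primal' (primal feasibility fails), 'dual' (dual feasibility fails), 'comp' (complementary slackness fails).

Gradient of f: grad f(x) = Q x + c = (-4, 4)
Constraint values g_i(x) = a_i^T x - b_i:
  g_1((0, 3)) = 0
  g_2((0, 3)) = -2
Stationarity residual: grad f(x) + sum_i lambda_i a_i = (0, 0)
  -> stationarity OK
Primal feasibility (all g_i <= 0): OK
Dual feasibility (all lambda_i >= 0): OK
Complementary slackness (lambda_i * g_i(x) = 0 for all i): FAILS

Verdict: the first failing condition is complementary_slackness -> comp.

comp


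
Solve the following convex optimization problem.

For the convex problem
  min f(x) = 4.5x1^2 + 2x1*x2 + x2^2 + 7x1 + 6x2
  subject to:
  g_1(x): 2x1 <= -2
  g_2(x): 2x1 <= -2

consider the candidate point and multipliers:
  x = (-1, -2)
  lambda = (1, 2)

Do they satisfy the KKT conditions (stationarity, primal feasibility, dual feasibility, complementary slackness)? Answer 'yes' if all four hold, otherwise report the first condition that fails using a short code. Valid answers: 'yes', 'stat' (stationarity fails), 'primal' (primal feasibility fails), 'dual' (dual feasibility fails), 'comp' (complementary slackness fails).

Gradient of f: grad f(x) = Q x + c = (-6, 0)
Constraint values g_i(x) = a_i^T x - b_i:
  g_1((-1, -2)) = 0
  g_2((-1, -2)) = 0
Stationarity residual: grad f(x) + sum_i lambda_i a_i = (0, 0)
  -> stationarity OK
Primal feasibility (all g_i <= 0): OK
Dual feasibility (all lambda_i >= 0): OK
Complementary slackness (lambda_i * g_i(x) = 0 for all i): OK

Verdict: yes, KKT holds.

yes


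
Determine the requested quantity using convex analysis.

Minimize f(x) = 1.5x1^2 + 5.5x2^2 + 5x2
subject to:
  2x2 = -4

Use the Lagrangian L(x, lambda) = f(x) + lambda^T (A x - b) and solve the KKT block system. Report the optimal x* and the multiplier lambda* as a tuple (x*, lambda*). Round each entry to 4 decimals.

Form the Lagrangian:
  L(x, lambda) = (1/2) x^T Q x + c^T x + lambda^T (A x - b)
Stationarity (grad_x L = 0): Q x + c + A^T lambda = 0.
Primal feasibility: A x = b.

This gives the KKT block system:
  [ Q   A^T ] [ x     ]   [-c ]
  [ A    0  ] [ lambda ] = [ b ]

Solving the linear system:
  x*      = (0, -2)
  lambda* = (8.5)
  f(x*)   = 12

x* = (0, -2), lambda* = (8.5)


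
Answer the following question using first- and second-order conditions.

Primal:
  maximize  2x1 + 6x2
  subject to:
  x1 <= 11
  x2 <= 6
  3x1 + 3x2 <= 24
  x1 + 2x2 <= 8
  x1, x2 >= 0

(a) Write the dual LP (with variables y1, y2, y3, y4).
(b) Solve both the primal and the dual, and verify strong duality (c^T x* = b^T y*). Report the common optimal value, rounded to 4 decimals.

The standard primal-dual pair for 'max c^T x s.t. A x <= b, x >= 0' is:
  Dual:  min b^T y  s.t.  A^T y >= c,  y >= 0.

So the dual LP is:
  minimize  11y1 + 6y2 + 24y3 + 8y4
  subject to:
    y1 + 3y3 + y4 >= 2
    y2 + 3y3 + 2y4 >= 6
    y1, y2, y3, y4 >= 0

Solving the primal: x* = (0, 4).
  primal value c^T x* = 24.
Solving the dual: y* = (0, 0, 0, 3).
  dual value b^T y* = 24.
Strong duality: c^T x* = b^T y*. Confirmed.

24


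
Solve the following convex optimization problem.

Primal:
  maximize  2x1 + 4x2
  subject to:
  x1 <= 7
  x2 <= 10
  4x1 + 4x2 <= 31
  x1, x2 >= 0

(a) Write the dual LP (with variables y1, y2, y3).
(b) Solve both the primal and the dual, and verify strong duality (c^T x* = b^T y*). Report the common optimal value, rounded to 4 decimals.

The standard primal-dual pair for 'max c^T x s.t. A x <= b, x >= 0' is:
  Dual:  min b^T y  s.t.  A^T y >= c,  y >= 0.

So the dual LP is:
  minimize  7y1 + 10y2 + 31y3
  subject to:
    y1 + 4y3 >= 2
    y2 + 4y3 >= 4
    y1, y2, y3 >= 0

Solving the primal: x* = (0, 7.75).
  primal value c^T x* = 31.
Solving the dual: y* = (0, 0, 1).
  dual value b^T y* = 31.
Strong duality: c^T x* = b^T y*. Confirmed.

31


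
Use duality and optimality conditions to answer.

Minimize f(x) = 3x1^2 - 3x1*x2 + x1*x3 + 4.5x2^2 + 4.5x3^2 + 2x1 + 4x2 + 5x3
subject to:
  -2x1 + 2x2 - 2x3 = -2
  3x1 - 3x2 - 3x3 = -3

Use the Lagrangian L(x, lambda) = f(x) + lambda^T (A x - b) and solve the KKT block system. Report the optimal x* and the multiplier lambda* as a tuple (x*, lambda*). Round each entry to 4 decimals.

Form the Lagrangian:
  L(x, lambda) = (1/2) x^T Q x + c^T x + lambda^T (A x - b)
Stationarity (grad_x L = 0): Q x + c + A^T lambda = 0.
Primal feasibility: A x = b.

This gives the KKT block system:
  [ Q   A^T ] [ x     ]   [-c ]
  [ A    0  ] [ lambda ] = [ b ]

Solving the linear system:
  x*      = (-0.7778, -0.7778, 1)
  lambda* = (3.4722, 2.0926)
  f(x*)   = 6.7778

x* = (-0.7778, -0.7778, 1), lambda* = (3.4722, 2.0926)


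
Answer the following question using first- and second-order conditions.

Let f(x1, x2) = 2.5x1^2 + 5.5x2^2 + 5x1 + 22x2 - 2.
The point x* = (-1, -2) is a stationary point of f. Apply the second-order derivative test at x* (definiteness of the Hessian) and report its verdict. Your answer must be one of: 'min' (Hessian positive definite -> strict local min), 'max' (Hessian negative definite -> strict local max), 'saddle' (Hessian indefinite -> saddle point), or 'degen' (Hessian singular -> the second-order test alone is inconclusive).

Compute the Hessian H = grad^2 f:
  H = [[5, 0], [0, 11]]
Verify stationarity: grad f(x*) = H x* + g = (0, 0).
Eigenvalues of H: 5, 11.
Both eigenvalues > 0, so H is positive definite -> x* is a strict local min.

min


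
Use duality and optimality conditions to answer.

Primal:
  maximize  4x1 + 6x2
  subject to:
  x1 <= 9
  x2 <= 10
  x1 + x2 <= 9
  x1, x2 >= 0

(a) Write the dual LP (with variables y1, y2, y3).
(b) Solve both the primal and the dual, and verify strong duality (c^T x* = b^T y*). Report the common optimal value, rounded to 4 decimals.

The standard primal-dual pair for 'max c^T x s.t. A x <= b, x >= 0' is:
  Dual:  min b^T y  s.t.  A^T y >= c,  y >= 0.

So the dual LP is:
  minimize  9y1 + 10y2 + 9y3
  subject to:
    y1 + y3 >= 4
    y2 + y3 >= 6
    y1, y2, y3 >= 0

Solving the primal: x* = (0, 9).
  primal value c^T x* = 54.
Solving the dual: y* = (0, 0, 6).
  dual value b^T y* = 54.
Strong duality: c^T x* = b^T y*. Confirmed.

54


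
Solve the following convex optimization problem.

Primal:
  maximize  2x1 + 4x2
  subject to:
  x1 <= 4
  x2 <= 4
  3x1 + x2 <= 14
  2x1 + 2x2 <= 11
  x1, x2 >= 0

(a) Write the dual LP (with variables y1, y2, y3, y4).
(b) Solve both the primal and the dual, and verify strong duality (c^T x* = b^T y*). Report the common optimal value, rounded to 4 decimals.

The standard primal-dual pair for 'max c^T x s.t. A x <= b, x >= 0' is:
  Dual:  min b^T y  s.t.  A^T y >= c,  y >= 0.

So the dual LP is:
  minimize  4y1 + 4y2 + 14y3 + 11y4
  subject to:
    y1 + 3y3 + 2y4 >= 2
    y2 + y3 + 2y4 >= 4
    y1, y2, y3, y4 >= 0

Solving the primal: x* = (1.5, 4).
  primal value c^T x* = 19.
Solving the dual: y* = (0, 2, 0, 1).
  dual value b^T y* = 19.
Strong duality: c^T x* = b^T y*. Confirmed.

19


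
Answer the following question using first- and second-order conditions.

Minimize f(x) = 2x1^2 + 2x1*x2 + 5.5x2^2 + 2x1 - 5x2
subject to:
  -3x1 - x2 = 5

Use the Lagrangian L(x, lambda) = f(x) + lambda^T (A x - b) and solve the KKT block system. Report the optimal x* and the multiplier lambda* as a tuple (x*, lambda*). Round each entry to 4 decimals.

Form the Lagrangian:
  L(x, lambda) = (1/2) x^T Q x + c^T x + lambda^T (A x - b)
Stationarity (grad_x L = 0): Q x + c + A^T lambda = 0.
Primal feasibility: A x = b.

This gives the KKT block system:
  [ Q   A^T ] [ x     ]   [-c ]
  [ A    0  ] [ lambda ] = [ b ]

Solving the linear system:
  x*      = (-1.8901, 0.6703)
  lambda* = (-1.4066)
  f(x*)   = -0.0495

x* = (-1.8901, 0.6703), lambda* = (-1.4066)


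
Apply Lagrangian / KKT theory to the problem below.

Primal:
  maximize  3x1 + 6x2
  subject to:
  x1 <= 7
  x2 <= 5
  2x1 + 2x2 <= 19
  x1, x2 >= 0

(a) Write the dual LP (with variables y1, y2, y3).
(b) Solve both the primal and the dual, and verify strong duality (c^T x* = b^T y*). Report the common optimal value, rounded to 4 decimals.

The standard primal-dual pair for 'max c^T x s.t. A x <= b, x >= 0' is:
  Dual:  min b^T y  s.t.  A^T y >= c,  y >= 0.

So the dual LP is:
  minimize  7y1 + 5y2 + 19y3
  subject to:
    y1 + 2y3 >= 3
    y2 + 2y3 >= 6
    y1, y2, y3 >= 0

Solving the primal: x* = (4.5, 5).
  primal value c^T x* = 43.5.
Solving the dual: y* = (0, 3, 1.5).
  dual value b^T y* = 43.5.
Strong duality: c^T x* = b^T y*. Confirmed.

43.5


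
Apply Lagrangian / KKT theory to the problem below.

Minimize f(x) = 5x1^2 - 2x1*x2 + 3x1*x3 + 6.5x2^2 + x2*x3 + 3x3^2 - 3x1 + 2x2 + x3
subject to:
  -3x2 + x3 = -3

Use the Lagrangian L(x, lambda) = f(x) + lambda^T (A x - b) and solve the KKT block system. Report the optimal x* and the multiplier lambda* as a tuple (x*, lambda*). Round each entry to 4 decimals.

Form the Lagrangian:
  L(x, lambda) = (1/2) x^T Q x + c^T x + lambda^T (A x - b)
Stationarity (grad_x L = 0): Q x + c + A^T lambda = 0.
Primal feasibility: A x = b.

This gives the KKT block system:
  [ Q   A^T ] [ x     ]   [-c ]
  [ A    0  ] [ lambda ] = [ b ]

Solving the linear system:
  x*      = (0.7518, 0.6402, -1.0793)
  lambda* = (2.58)
  f(x*)   = 2.8429

x* = (0.7518, 0.6402, -1.0793), lambda* = (2.58)


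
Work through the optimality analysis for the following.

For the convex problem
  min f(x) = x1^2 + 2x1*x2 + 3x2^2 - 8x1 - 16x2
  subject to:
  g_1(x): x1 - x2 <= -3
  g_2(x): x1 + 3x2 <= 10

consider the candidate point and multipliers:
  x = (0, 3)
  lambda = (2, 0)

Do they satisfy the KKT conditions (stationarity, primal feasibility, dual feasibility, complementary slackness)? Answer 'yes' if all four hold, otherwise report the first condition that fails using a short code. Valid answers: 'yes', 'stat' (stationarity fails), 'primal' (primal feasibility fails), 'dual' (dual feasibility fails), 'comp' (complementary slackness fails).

Gradient of f: grad f(x) = Q x + c = (-2, 2)
Constraint values g_i(x) = a_i^T x - b_i:
  g_1((0, 3)) = 0
  g_2((0, 3)) = -1
Stationarity residual: grad f(x) + sum_i lambda_i a_i = (0, 0)
  -> stationarity OK
Primal feasibility (all g_i <= 0): OK
Dual feasibility (all lambda_i >= 0): OK
Complementary slackness (lambda_i * g_i(x) = 0 for all i): OK

Verdict: yes, KKT holds.

yes


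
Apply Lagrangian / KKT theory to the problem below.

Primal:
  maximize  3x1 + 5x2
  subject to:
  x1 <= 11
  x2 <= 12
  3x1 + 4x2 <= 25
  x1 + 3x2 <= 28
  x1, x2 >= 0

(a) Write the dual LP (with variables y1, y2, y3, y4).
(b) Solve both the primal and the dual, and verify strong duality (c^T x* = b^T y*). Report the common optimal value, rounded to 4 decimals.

The standard primal-dual pair for 'max c^T x s.t. A x <= b, x >= 0' is:
  Dual:  min b^T y  s.t.  A^T y >= c,  y >= 0.

So the dual LP is:
  minimize  11y1 + 12y2 + 25y3 + 28y4
  subject to:
    y1 + 3y3 + y4 >= 3
    y2 + 4y3 + 3y4 >= 5
    y1, y2, y3, y4 >= 0

Solving the primal: x* = (0, 6.25).
  primal value c^T x* = 31.25.
Solving the dual: y* = (0, 0, 1.25, 0).
  dual value b^T y* = 31.25.
Strong duality: c^T x* = b^T y*. Confirmed.

31.25


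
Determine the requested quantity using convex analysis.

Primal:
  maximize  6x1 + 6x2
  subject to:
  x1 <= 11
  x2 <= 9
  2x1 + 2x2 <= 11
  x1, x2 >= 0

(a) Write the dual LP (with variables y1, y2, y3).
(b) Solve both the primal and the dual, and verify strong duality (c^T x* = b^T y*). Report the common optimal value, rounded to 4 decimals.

The standard primal-dual pair for 'max c^T x s.t. A x <= b, x >= 0' is:
  Dual:  min b^T y  s.t.  A^T y >= c,  y >= 0.

So the dual LP is:
  minimize  11y1 + 9y2 + 11y3
  subject to:
    y1 + 2y3 >= 6
    y2 + 2y3 >= 6
    y1, y2, y3 >= 0

Solving the primal: x* = (5.5, 0).
  primal value c^T x* = 33.
Solving the dual: y* = (0, 0, 3).
  dual value b^T y* = 33.
Strong duality: c^T x* = b^T y*. Confirmed.

33


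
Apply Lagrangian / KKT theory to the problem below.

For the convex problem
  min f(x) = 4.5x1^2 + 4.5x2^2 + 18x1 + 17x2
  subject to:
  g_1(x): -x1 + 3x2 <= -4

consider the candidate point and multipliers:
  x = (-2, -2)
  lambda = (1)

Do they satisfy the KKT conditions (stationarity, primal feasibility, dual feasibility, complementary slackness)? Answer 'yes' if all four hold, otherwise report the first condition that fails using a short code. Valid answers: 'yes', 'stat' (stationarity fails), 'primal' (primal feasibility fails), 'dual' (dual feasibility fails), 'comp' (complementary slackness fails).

Gradient of f: grad f(x) = Q x + c = (0, -1)
Constraint values g_i(x) = a_i^T x - b_i:
  g_1((-2, -2)) = 0
Stationarity residual: grad f(x) + sum_i lambda_i a_i = (-1, 2)
  -> stationarity FAILS
Primal feasibility (all g_i <= 0): OK
Dual feasibility (all lambda_i >= 0): OK
Complementary slackness (lambda_i * g_i(x) = 0 for all i): OK

Verdict: the first failing condition is stationarity -> stat.

stat


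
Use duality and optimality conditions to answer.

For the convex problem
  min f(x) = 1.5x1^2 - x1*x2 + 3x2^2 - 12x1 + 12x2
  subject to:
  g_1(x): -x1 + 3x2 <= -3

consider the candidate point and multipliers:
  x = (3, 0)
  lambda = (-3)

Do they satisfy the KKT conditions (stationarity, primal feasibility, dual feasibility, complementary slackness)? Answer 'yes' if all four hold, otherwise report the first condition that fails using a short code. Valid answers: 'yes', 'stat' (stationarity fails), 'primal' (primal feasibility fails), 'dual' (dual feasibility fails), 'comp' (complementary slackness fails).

Gradient of f: grad f(x) = Q x + c = (-3, 9)
Constraint values g_i(x) = a_i^T x - b_i:
  g_1((3, 0)) = 0
Stationarity residual: grad f(x) + sum_i lambda_i a_i = (0, 0)
  -> stationarity OK
Primal feasibility (all g_i <= 0): OK
Dual feasibility (all lambda_i >= 0): FAILS
Complementary slackness (lambda_i * g_i(x) = 0 for all i): OK

Verdict: the first failing condition is dual_feasibility -> dual.

dual


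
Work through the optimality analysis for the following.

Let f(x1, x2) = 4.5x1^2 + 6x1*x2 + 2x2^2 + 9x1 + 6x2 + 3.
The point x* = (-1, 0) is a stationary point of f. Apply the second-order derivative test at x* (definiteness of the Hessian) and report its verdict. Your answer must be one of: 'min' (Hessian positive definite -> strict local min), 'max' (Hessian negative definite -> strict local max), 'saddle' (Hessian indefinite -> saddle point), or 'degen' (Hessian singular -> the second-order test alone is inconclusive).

Compute the Hessian H = grad^2 f:
  H = [[9, 6], [6, 4]]
Verify stationarity: grad f(x*) = H x* + g = (0, 0).
Eigenvalues of H: 0, 13.
H has a zero eigenvalue (singular; positive semidefinite but not definite), so H is neither positive definite, negative definite, nor indefinite. The second-order test alone is inconclusive -> degen.
(Indeed, f is constant along the null direction of H through x*, so x* is not a strict local extremum.)

degen


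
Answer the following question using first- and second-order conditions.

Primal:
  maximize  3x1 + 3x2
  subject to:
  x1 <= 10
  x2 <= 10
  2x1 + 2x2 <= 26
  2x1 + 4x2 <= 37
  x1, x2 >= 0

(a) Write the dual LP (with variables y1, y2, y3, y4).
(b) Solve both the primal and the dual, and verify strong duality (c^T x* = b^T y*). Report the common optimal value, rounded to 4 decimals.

The standard primal-dual pair for 'max c^T x s.t. A x <= b, x >= 0' is:
  Dual:  min b^T y  s.t.  A^T y >= c,  y >= 0.

So the dual LP is:
  minimize  10y1 + 10y2 + 26y3 + 37y4
  subject to:
    y1 + 2y3 + 2y4 >= 3
    y2 + 2y3 + 4y4 >= 3
    y1, y2, y3, y4 >= 0

Solving the primal: x* = (10, 3).
  primal value c^T x* = 39.
Solving the dual: y* = (0, 0, 1.5, 0).
  dual value b^T y* = 39.
Strong duality: c^T x* = b^T y*. Confirmed.

39


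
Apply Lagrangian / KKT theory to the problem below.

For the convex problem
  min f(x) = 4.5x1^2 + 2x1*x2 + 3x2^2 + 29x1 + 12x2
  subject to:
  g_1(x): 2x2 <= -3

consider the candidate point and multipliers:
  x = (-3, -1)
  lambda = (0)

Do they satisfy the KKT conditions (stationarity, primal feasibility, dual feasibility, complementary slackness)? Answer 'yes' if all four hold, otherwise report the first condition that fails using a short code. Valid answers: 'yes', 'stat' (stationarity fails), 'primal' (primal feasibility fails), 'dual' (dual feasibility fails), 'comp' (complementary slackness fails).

Gradient of f: grad f(x) = Q x + c = (0, 0)
Constraint values g_i(x) = a_i^T x - b_i:
  g_1((-3, -1)) = 1
Stationarity residual: grad f(x) + sum_i lambda_i a_i = (0, 0)
  -> stationarity OK
Primal feasibility (all g_i <= 0): FAILS
Dual feasibility (all lambda_i >= 0): OK
Complementary slackness (lambda_i * g_i(x) = 0 for all i): OK

Verdict: the first failing condition is primal_feasibility -> primal.

primal


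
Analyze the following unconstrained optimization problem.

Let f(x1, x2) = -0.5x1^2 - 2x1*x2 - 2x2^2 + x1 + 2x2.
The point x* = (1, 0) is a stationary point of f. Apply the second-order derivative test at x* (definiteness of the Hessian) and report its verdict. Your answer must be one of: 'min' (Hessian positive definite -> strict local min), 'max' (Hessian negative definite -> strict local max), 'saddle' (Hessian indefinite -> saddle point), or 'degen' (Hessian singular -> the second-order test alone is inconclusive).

Compute the Hessian H = grad^2 f:
  H = [[-1, -2], [-2, -4]]
Verify stationarity: grad f(x*) = H x* + g = (0, 0).
Eigenvalues of H: -5, 0.
H has a zero eigenvalue (singular; negative semidefinite but not definite), so H is neither positive definite, negative definite, nor indefinite. The second-order test alone is inconclusive -> degen.
(Indeed, f is constant along the null direction of H through x*, so x* is not a strict local extremum.)

degen


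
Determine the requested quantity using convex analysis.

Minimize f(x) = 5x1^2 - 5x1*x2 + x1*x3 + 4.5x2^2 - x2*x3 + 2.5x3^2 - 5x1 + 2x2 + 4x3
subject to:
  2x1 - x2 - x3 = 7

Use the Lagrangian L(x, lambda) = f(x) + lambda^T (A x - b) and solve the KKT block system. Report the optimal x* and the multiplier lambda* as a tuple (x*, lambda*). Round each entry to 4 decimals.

Form the Lagrangian:
  L(x, lambda) = (1/2) x^T Q x + c^T x + lambda^T (A x - b)
Stationarity (grad_x L = 0): Q x + c + A^T lambda = 0.
Primal feasibility: A x = b.

This gives the KKT block system:
  [ Q   A^T ] [ x     ]   [-c ]
  [ A    0  ] [ lambda ] = [ b ]

Solving the linear system:
  x*      = (2.1091, -0.1273, -2.6545)
  lambda* = (-7.0364)
  f(x*)   = 13.9182

x* = (2.1091, -0.1273, -2.6545), lambda* = (-7.0364)


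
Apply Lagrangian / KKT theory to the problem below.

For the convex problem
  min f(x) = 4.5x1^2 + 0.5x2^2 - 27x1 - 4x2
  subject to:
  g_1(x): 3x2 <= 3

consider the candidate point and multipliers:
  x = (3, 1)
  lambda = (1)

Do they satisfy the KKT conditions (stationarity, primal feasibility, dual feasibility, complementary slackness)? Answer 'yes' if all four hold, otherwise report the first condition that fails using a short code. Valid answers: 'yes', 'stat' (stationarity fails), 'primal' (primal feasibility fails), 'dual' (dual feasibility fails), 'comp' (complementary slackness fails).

Gradient of f: grad f(x) = Q x + c = (0, -3)
Constraint values g_i(x) = a_i^T x - b_i:
  g_1((3, 1)) = 0
Stationarity residual: grad f(x) + sum_i lambda_i a_i = (0, 0)
  -> stationarity OK
Primal feasibility (all g_i <= 0): OK
Dual feasibility (all lambda_i >= 0): OK
Complementary slackness (lambda_i * g_i(x) = 0 for all i): OK

Verdict: yes, KKT holds.

yes


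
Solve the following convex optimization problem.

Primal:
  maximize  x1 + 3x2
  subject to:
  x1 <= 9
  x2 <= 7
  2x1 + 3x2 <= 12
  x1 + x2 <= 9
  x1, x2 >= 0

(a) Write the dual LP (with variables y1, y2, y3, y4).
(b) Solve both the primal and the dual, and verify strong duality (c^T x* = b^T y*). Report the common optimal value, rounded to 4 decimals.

The standard primal-dual pair for 'max c^T x s.t. A x <= b, x >= 0' is:
  Dual:  min b^T y  s.t.  A^T y >= c,  y >= 0.

So the dual LP is:
  minimize  9y1 + 7y2 + 12y3 + 9y4
  subject to:
    y1 + 2y3 + y4 >= 1
    y2 + 3y3 + y4 >= 3
    y1, y2, y3, y4 >= 0

Solving the primal: x* = (0, 4).
  primal value c^T x* = 12.
Solving the dual: y* = (0, 0, 1, 0).
  dual value b^T y* = 12.
Strong duality: c^T x* = b^T y*. Confirmed.

12


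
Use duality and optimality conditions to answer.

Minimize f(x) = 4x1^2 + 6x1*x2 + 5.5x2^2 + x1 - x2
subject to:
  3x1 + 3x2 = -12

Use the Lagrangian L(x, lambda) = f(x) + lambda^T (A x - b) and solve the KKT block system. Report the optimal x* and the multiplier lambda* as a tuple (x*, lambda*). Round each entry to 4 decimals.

Form the Lagrangian:
  L(x, lambda) = (1/2) x^T Q x + c^T x + lambda^T (A x - b)
Stationarity (grad_x L = 0): Q x + c + A^T lambda = 0.
Primal feasibility: A x = b.

This gives the KKT block system:
  [ Q   A^T ] [ x     ]   [-c ]
  [ A    0  ] [ lambda ] = [ b ]

Solving the linear system:
  x*      = (-3.1429, -0.8571)
  lambda* = (9.7619)
  f(x*)   = 57.4286

x* = (-3.1429, -0.8571), lambda* = (9.7619)


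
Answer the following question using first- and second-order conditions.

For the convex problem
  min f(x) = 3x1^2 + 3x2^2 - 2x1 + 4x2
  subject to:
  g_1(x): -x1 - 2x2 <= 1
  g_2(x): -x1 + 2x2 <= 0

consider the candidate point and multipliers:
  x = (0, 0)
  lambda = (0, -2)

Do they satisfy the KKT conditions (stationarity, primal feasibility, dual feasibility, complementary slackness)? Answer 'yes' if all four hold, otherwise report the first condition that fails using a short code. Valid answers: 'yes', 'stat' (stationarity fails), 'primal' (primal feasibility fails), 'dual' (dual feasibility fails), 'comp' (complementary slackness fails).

Gradient of f: grad f(x) = Q x + c = (-2, 4)
Constraint values g_i(x) = a_i^T x - b_i:
  g_1((0, 0)) = -1
  g_2((0, 0)) = 0
Stationarity residual: grad f(x) + sum_i lambda_i a_i = (0, 0)
  -> stationarity OK
Primal feasibility (all g_i <= 0): OK
Dual feasibility (all lambda_i >= 0): FAILS
Complementary slackness (lambda_i * g_i(x) = 0 for all i): OK

Verdict: the first failing condition is dual_feasibility -> dual.

dual


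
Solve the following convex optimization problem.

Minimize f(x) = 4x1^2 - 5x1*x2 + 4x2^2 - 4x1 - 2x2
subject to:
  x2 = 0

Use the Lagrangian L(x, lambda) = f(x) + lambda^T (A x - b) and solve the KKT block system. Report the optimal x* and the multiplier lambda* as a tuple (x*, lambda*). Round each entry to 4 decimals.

Form the Lagrangian:
  L(x, lambda) = (1/2) x^T Q x + c^T x + lambda^T (A x - b)
Stationarity (grad_x L = 0): Q x + c + A^T lambda = 0.
Primal feasibility: A x = b.

This gives the KKT block system:
  [ Q   A^T ] [ x     ]   [-c ]
  [ A    0  ] [ lambda ] = [ b ]

Solving the linear system:
  x*      = (0.5, 0)
  lambda* = (4.5)
  f(x*)   = -1

x* = (0.5, 0), lambda* = (4.5)


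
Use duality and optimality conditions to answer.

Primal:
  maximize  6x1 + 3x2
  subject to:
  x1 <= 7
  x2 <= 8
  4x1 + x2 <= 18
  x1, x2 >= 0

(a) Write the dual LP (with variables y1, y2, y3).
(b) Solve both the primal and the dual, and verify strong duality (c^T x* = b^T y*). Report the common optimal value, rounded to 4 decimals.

The standard primal-dual pair for 'max c^T x s.t. A x <= b, x >= 0' is:
  Dual:  min b^T y  s.t.  A^T y >= c,  y >= 0.

So the dual LP is:
  minimize  7y1 + 8y2 + 18y3
  subject to:
    y1 + 4y3 >= 6
    y2 + y3 >= 3
    y1, y2, y3 >= 0

Solving the primal: x* = (2.5, 8).
  primal value c^T x* = 39.
Solving the dual: y* = (0, 1.5, 1.5).
  dual value b^T y* = 39.
Strong duality: c^T x* = b^T y*. Confirmed.

39
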